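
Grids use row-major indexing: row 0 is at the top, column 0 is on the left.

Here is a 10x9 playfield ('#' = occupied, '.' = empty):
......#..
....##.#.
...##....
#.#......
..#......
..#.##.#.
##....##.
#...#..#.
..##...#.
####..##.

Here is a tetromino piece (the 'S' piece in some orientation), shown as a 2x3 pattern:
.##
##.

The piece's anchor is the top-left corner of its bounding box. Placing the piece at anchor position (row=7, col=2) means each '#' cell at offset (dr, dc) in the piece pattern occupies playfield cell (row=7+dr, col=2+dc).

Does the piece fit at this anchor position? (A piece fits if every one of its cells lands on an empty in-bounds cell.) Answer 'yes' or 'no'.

Check each piece cell at anchor (7, 2):
  offset (0,1) -> (7,3): empty -> OK
  offset (0,2) -> (7,4): occupied ('#') -> FAIL
  offset (1,0) -> (8,2): occupied ('#') -> FAIL
  offset (1,1) -> (8,3): occupied ('#') -> FAIL
All cells valid: no

Answer: no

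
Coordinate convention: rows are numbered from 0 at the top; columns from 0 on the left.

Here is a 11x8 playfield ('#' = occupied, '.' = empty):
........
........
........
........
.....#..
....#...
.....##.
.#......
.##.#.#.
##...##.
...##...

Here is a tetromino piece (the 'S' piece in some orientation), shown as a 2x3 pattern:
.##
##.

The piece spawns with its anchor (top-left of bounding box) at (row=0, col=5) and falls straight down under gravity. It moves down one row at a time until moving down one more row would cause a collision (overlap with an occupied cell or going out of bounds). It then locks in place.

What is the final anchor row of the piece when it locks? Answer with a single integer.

Spawn at (row=0, col=5). Try each row:
  row 0: fits
  row 1: fits
  row 2: fits
  row 3: blocked -> lock at row 2

Answer: 2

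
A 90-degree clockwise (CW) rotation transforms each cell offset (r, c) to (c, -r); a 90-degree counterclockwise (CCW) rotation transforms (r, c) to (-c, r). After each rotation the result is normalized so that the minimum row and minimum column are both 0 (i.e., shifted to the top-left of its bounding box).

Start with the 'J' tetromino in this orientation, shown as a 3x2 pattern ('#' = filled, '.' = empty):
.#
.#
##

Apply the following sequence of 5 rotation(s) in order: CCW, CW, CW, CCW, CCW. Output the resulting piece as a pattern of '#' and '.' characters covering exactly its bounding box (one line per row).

Answer: ###
..#

Derivation:
Start:
.#
.#
##
After rotation 1 (CCW):
###
..#
After rotation 2 (CW):
.#
.#
##
After rotation 3 (CW):
#..
###
After rotation 4 (CCW):
.#
.#
##
After rotation 5 (CCW):
###
..#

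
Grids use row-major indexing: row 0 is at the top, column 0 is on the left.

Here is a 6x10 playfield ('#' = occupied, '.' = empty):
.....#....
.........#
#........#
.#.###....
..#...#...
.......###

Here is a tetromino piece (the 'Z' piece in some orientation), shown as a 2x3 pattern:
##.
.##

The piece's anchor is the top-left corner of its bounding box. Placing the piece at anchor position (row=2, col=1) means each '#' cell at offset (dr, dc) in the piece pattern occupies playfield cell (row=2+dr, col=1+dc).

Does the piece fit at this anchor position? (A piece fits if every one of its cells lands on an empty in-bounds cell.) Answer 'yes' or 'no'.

Answer: no

Derivation:
Check each piece cell at anchor (2, 1):
  offset (0,0) -> (2,1): empty -> OK
  offset (0,1) -> (2,2): empty -> OK
  offset (1,1) -> (3,2): empty -> OK
  offset (1,2) -> (3,3): occupied ('#') -> FAIL
All cells valid: no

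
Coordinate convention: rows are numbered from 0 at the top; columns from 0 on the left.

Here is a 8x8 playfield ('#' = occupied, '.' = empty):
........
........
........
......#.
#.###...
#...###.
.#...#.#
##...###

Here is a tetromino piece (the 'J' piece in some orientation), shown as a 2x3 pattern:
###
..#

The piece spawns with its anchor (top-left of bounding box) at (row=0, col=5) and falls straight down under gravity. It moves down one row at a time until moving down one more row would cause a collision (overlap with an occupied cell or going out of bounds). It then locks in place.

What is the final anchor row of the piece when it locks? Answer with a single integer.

Spawn at (row=0, col=5). Try each row:
  row 0: fits
  row 1: fits
  row 2: fits
  row 3: blocked -> lock at row 2

Answer: 2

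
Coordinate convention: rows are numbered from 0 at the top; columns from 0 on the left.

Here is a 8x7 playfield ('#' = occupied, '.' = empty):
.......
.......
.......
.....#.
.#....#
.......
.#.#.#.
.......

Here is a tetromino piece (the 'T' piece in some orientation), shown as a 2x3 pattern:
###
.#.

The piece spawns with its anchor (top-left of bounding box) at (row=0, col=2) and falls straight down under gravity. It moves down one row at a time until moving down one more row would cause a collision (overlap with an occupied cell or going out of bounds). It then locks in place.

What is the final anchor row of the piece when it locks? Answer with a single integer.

Spawn at (row=0, col=2). Try each row:
  row 0: fits
  row 1: fits
  row 2: fits
  row 3: fits
  row 4: fits
  row 5: blocked -> lock at row 4

Answer: 4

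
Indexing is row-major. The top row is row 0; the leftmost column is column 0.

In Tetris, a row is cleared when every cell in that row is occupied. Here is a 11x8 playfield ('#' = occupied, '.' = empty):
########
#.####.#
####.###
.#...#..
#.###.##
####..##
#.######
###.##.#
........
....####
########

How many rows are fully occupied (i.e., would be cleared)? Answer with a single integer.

Check each row:
  row 0: 0 empty cells -> FULL (clear)
  row 1: 2 empty cells -> not full
  row 2: 1 empty cell -> not full
  row 3: 6 empty cells -> not full
  row 4: 2 empty cells -> not full
  row 5: 2 empty cells -> not full
  row 6: 1 empty cell -> not full
  row 7: 2 empty cells -> not full
  row 8: 8 empty cells -> not full
  row 9: 4 empty cells -> not full
  row 10: 0 empty cells -> FULL (clear)
Total rows cleared: 2

Answer: 2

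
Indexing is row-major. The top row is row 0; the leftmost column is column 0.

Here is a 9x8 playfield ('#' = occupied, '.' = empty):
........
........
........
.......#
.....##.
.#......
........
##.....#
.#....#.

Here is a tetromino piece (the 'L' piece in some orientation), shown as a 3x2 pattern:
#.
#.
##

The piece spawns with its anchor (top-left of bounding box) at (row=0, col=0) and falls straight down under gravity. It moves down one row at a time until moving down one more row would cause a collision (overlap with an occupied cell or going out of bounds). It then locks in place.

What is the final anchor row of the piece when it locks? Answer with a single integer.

Spawn at (row=0, col=0). Try each row:
  row 0: fits
  row 1: fits
  row 2: fits
  row 3: blocked -> lock at row 2

Answer: 2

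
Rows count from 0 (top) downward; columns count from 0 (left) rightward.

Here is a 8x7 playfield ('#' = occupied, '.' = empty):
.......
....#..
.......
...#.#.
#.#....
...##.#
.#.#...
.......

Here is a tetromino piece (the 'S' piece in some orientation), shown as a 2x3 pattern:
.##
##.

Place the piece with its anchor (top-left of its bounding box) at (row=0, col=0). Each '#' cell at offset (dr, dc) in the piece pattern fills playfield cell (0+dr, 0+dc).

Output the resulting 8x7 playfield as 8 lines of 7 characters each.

Answer: .##....
##..#..
.......
...#.#.
#.#....
...##.#
.#.#...
.......

Derivation:
Fill (0+0,0+1) = (0,1)
Fill (0+0,0+2) = (0,2)
Fill (0+1,0+0) = (1,0)
Fill (0+1,0+1) = (1,1)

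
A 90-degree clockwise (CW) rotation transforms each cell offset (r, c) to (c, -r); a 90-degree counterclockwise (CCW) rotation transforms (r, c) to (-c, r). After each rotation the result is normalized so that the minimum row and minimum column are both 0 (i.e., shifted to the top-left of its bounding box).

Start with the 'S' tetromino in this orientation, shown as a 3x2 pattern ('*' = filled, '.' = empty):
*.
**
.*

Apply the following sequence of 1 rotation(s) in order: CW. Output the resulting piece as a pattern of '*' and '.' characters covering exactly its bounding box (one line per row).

Answer: .**
**.

Derivation:
Start:
*.
**
.*
After rotation 1 (CW):
.**
**.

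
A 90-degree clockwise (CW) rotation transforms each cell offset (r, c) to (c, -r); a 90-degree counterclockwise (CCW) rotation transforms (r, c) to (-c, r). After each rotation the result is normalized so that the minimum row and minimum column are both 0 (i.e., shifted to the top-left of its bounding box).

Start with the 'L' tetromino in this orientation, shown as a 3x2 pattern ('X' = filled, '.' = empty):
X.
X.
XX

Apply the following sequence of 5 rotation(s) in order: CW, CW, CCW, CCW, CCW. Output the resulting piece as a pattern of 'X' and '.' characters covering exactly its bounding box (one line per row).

Start:
X.
X.
XX
After rotation 1 (CW):
XXX
X..
After rotation 2 (CW):
XX
.X
.X
After rotation 3 (CCW):
XXX
X..
After rotation 4 (CCW):
X.
X.
XX
After rotation 5 (CCW):
..X
XXX

Answer: ..X
XXX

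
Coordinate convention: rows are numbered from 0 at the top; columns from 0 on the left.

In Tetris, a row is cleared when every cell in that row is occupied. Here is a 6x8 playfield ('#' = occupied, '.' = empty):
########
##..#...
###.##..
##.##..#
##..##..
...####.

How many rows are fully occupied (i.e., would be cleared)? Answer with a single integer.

Answer: 1

Derivation:
Check each row:
  row 0: 0 empty cells -> FULL (clear)
  row 1: 5 empty cells -> not full
  row 2: 3 empty cells -> not full
  row 3: 3 empty cells -> not full
  row 4: 4 empty cells -> not full
  row 5: 4 empty cells -> not full
Total rows cleared: 1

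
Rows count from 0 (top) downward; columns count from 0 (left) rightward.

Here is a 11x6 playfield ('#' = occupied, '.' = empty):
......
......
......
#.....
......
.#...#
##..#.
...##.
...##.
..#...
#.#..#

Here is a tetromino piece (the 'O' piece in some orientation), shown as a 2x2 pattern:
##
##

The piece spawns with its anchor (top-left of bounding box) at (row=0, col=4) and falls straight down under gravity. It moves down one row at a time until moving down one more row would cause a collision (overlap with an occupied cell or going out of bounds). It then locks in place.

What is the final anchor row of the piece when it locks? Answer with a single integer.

Spawn at (row=0, col=4). Try each row:
  row 0: fits
  row 1: fits
  row 2: fits
  row 3: fits
  row 4: blocked -> lock at row 3

Answer: 3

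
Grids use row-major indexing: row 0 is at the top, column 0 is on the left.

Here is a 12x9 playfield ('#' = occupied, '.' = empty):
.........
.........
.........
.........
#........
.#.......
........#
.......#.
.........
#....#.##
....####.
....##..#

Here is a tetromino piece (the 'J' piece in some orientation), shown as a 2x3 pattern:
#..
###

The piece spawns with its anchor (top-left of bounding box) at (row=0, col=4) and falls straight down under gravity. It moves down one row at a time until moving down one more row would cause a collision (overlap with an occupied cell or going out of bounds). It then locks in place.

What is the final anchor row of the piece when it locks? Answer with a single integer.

Answer: 7

Derivation:
Spawn at (row=0, col=4). Try each row:
  row 0: fits
  row 1: fits
  row 2: fits
  row 3: fits
  row 4: fits
  row 5: fits
  row 6: fits
  row 7: fits
  row 8: blocked -> lock at row 7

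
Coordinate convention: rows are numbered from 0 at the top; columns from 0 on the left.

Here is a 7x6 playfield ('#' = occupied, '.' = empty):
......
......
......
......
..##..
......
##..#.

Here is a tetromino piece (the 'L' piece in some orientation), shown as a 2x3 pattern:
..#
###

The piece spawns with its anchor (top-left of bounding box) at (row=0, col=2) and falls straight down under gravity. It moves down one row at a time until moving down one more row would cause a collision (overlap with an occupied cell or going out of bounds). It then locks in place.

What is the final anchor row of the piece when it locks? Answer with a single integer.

Answer: 2

Derivation:
Spawn at (row=0, col=2). Try each row:
  row 0: fits
  row 1: fits
  row 2: fits
  row 3: blocked -> lock at row 2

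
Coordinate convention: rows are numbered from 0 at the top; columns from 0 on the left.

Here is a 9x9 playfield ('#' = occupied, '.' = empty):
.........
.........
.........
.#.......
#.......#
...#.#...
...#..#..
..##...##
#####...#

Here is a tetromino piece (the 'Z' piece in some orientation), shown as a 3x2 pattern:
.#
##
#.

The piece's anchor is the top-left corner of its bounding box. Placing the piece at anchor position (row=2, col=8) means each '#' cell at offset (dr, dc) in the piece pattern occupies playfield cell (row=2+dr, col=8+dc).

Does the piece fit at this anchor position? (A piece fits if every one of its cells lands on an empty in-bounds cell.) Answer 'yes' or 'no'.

Check each piece cell at anchor (2, 8):
  offset (0,1) -> (2,9): out of bounds -> FAIL
  offset (1,0) -> (3,8): empty -> OK
  offset (1,1) -> (3,9): out of bounds -> FAIL
  offset (2,0) -> (4,8): occupied ('#') -> FAIL
All cells valid: no

Answer: no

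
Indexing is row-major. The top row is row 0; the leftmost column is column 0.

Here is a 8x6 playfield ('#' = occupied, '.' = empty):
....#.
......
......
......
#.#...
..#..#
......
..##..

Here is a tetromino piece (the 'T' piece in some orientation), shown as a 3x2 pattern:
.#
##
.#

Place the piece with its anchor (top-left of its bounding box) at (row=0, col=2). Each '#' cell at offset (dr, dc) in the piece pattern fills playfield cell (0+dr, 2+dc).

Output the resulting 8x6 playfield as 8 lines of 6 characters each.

Fill (0+0,2+1) = (0,3)
Fill (0+1,2+0) = (1,2)
Fill (0+1,2+1) = (1,3)
Fill (0+2,2+1) = (2,3)

Answer: ...##.
..##..
...#..
......
#.#...
..#..#
......
..##..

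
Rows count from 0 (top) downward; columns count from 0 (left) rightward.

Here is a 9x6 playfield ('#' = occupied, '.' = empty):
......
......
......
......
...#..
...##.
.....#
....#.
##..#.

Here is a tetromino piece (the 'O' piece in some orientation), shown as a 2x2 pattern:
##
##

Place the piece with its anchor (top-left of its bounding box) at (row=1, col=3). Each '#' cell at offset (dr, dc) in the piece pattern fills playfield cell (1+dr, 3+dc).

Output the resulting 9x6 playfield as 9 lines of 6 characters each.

Answer: ......
...##.
...##.
......
...#..
...##.
.....#
....#.
##..#.

Derivation:
Fill (1+0,3+0) = (1,3)
Fill (1+0,3+1) = (1,4)
Fill (1+1,3+0) = (2,3)
Fill (1+1,3+1) = (2,4)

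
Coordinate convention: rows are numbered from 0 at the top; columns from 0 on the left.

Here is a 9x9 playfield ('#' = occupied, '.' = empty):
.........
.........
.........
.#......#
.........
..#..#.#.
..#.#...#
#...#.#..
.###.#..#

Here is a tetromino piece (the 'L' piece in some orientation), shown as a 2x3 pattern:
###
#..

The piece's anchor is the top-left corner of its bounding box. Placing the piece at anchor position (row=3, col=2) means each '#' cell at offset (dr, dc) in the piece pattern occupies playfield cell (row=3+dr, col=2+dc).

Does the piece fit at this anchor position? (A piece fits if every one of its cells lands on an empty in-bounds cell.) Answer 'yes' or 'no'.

Answer: yes

Derivation:
Check each piece cell at anchor (3, 2):
  offset (0,0) -> (3,2): empty -> OK
  offset (0,1) -> (3,3): empty -> OK
  offset (0,2) -> (3,4): empty -> OK
  offset (1,0) -> (4,2): empty -> OK
All cells valid: yes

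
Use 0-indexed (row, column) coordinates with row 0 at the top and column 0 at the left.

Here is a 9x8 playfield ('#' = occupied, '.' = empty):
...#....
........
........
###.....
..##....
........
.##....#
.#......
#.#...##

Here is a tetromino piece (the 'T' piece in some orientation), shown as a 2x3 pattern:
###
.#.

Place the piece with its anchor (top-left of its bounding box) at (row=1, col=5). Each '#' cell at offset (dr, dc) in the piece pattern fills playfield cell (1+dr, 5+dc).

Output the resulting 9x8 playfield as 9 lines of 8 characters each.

Answer: ...#....
.....###
......#.
###.....
..##....
........
.##....#
.#......
#.#...##

Derivation:
Fill (1+0,5+0) = (1,5)
Fill (1+0,5+1) = (1,6)
Fill (1+0,5+2) = (1,7)
Fill (1+1,5+1) = (2,6)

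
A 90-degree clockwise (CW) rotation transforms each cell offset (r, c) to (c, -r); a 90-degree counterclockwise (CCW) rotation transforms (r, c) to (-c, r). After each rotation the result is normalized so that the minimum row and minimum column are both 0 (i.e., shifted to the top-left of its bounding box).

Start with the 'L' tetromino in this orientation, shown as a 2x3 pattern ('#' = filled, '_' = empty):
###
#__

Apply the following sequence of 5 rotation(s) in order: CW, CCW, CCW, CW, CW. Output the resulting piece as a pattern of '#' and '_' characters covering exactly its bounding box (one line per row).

Answer: ##
_#
_#

Derivation:
Start:
###
#__
After rotation 1 (CW):
##
_#
_#
After rotation 2 (CCW):
###
#__
After rotation 3 (CCW):
#_
#_
##
After rotation 4 (CW):
###
#__
After rotation 5 (CW):
##
_#
_#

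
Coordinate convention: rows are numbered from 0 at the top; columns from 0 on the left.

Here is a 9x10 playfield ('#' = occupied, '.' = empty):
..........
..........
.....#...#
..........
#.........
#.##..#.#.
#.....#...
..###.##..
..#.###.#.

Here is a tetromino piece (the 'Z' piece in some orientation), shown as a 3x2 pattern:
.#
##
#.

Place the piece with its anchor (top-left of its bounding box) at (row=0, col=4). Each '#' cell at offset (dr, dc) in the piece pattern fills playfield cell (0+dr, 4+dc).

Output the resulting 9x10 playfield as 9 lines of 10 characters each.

Answer: .....#....
....##....
....##...#
..........
#.........
#.##..#.#.
#.....#...
..###.##..
..#.###.#.

Derivation:
Fill (0+0,4+1) = (0,5)
Fill (0+1,4+0) = (1,4)
Fill (0+1,4+1) = (1,5)
Fill (0+2,4+0) = (2,4)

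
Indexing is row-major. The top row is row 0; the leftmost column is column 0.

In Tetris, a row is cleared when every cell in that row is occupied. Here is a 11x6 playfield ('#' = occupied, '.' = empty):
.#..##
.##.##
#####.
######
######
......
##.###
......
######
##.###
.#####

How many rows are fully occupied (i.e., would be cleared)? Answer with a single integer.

Check each row:
  row 0: 3 empty cells -> not full
  row 1: 2 empty cells -> not full
  row 2: 1 empty cell -> not full
  row 3: 0 empty cells -> FULL (clear)
  row 4: 0 empty cells -> FULL (clear)
  row 5: 6 empty cells -> not full
  row 6: 1 empty cell -> not full
  row 7: 6 empty cells -> not full
  row 8: 0 empty cells -> FULL (clear)
  row 9: 1 empty cell -> not full
  row 10: 1 empty cell -> not full
Total rows cleared: 3

Answer: 3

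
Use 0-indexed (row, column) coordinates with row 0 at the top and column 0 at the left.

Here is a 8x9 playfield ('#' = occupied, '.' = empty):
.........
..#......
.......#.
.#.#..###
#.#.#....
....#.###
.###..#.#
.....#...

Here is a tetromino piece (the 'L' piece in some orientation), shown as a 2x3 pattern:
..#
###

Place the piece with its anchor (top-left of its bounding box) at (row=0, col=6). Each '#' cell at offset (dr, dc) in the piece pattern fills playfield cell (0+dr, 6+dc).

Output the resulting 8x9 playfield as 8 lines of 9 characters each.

Answer: ........#
..#...###
.......#.
.#.#..###
#.#.#....
....#.###
.###..#.#
.....#...

Derivation:
Fill (0+0,6+2) = (0,8)
Fill (0+1,6+0) = (1,6)
Fill (0+1,6+1) = (1,7)
Fill (0+1,6+2) = (1,8)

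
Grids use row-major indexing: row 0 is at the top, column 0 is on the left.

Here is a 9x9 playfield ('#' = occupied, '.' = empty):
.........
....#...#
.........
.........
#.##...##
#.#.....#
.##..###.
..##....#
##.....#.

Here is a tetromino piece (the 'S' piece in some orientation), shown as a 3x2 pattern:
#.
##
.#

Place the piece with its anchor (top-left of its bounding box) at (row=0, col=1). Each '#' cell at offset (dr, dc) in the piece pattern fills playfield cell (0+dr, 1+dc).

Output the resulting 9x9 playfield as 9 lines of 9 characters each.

Fill (0+0,1+0) = (0,1)
Fill (0+1,1+0) = (1,1)
Fill (0+1,1+1) = (1,2)
Fill (0+2,1+1) = (2,2)

Answer: .#.......
.##.#...#
..#......
.........
#.##...##
#.#.....#
.##..###.
..##....#
##.....#.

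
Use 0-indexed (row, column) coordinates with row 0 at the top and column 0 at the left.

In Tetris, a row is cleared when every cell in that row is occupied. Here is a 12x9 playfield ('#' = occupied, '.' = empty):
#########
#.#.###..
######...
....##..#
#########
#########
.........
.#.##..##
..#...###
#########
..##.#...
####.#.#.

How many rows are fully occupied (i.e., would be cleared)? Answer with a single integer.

Answer: 4

Derivation:
Check each row:
  row 0: 0 empty cells -> FULL (clear)
  row 1: 4 empty cells -> not full
  row 2: 3 empty cells -> not full
  row 3: 6 empty cells -> not full
  row 4: 0 empty cells -> FULL (clear)
  row 5: 0 empty cells -> FULL (clear)
  row 6: 9 empty cells -> not full
  row 7: 4 empty cells -> not full
  row 8: 5 empty cells -> not full
  row 9: 0 empty cells -> FULL (clear)
  row 10: 6 empty cells -> not full
  row 11: 3 empty cells -> not full
Total rows cleared: 4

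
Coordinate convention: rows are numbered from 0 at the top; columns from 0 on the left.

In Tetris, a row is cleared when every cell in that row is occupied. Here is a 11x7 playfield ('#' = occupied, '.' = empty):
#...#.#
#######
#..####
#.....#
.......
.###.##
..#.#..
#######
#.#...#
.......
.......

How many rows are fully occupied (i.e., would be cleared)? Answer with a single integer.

Check each row:
  row 0: 4 empty cells -> not full
  row 1: 0 empty cells -> FULL (clear)
  row 2: 2 empty cells -> not full
  row 3: 5 empty cells -> not full
  row 4: 7 empty cells -> not full
  row 5: 2 empty cells -> not full
  row 6: 5 empty cells -> not full
  row 7: 0 empty cells -> FULL (clear)
  row 8: 4 empty cells -> not full
  row 9: 7 empty cells -> not full
  row 10: 7 empty cells -> not full
Total rows cleared: 2

Answer: 2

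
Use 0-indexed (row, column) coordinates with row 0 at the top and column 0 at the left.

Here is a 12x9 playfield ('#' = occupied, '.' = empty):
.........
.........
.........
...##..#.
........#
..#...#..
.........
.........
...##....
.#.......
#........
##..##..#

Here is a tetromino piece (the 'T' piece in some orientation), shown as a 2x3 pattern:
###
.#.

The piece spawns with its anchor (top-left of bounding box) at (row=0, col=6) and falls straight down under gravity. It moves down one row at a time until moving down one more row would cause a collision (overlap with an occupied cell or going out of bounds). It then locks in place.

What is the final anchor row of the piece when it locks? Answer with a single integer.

Answer: 1

Derivation:
Spawn at (row=0, col=6). Try each row:
  row 0: fits
  row 1: fits
  row 2: blocked -> lock at row 1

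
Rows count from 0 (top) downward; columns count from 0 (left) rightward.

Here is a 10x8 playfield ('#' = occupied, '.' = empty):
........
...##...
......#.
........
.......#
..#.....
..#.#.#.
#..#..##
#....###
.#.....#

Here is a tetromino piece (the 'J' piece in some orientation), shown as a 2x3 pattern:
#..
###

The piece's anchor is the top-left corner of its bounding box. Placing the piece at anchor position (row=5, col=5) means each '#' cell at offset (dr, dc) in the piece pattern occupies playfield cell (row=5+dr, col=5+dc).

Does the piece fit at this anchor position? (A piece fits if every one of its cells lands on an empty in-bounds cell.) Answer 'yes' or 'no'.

Check each piece cell at anchor (5, 5):
  offset (0,0) -> (5,5): empty -> OK
  offset (1,0) -> (6,5): empty -> OK
  offset (1,1) -> (6,6): occupied ('#') -> FAIL
  offset (1,2) -> (6,7): empty -> OK
All cells valid: no

Answer: no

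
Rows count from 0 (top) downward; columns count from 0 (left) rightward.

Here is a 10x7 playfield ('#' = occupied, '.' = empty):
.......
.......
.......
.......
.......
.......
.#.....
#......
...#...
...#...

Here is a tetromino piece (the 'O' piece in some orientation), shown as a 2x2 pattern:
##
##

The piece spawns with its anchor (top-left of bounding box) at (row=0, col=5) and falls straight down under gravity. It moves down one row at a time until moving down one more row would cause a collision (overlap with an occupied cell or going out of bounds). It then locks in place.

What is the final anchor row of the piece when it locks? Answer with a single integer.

Spawn at (row=0, col=5). Try each row:
  row 0: fits
  row 1: fits
  row 2: fits
  row 3: fits
  row 4: fits
  row 5: fits
  row 6: fits
  row 7: fits
  row 8: fits
  row 9: blocked -> lock at row 8

Answer: 8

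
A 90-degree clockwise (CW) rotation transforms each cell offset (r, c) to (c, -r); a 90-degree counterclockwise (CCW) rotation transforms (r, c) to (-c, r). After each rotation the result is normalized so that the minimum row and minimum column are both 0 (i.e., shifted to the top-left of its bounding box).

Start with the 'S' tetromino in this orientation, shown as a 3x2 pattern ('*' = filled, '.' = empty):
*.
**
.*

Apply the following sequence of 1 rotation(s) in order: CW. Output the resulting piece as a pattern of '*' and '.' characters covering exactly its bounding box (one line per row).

Answer: .**
**.

Derivation:
Start:
*.
**
.*
After rotation 1 (CW):
.**
**.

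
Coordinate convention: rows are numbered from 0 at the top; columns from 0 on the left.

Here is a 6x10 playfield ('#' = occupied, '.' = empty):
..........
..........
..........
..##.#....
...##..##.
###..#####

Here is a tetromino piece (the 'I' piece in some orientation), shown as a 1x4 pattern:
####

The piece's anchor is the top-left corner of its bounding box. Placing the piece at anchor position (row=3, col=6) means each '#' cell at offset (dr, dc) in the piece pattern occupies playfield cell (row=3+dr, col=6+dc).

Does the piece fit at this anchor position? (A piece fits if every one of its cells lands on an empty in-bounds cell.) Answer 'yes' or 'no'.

Answer: yes

Derivation:
Check each piece cell at anchor (3, 6):
  offset (0,0) -> (3,6): empty -> OK
  offset (0,1) -> (3,7): empty -> OK
  offset (0,2) -> (3,8): empty -> OK
  offset (0,3) -> (3,9): empty -> OK
All cells valid: yes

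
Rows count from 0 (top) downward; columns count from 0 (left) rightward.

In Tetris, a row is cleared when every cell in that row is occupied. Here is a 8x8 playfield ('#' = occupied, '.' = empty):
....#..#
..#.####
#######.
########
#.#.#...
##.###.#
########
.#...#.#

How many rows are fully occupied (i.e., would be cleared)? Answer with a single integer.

Check each row:
  row 0: 6 empty cells -> not full
  row 1: 3 empty cells -> not full
  row 2: 1 empty cell -> not full
  row 3: 0 empty cells -> FULL (clear)
  row 4: 5 empty cells -> not full
  row 5: 2 empty cells -> not full
  row 6: 0 empty cells -> FULL (clear)
  row 7: 5 empty cells -> not full
Total rows cleared: 2

Answer: 2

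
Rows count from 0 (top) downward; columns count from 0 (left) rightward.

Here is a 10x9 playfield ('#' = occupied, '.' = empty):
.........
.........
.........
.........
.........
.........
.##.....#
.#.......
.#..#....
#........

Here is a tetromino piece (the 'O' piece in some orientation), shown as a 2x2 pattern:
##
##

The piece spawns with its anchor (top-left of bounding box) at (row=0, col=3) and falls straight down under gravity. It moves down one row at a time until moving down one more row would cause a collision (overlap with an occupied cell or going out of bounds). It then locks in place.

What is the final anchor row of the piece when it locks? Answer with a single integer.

Answer: 6

Derivation:
Spawn at (row=0, col=3). Try each row:
  row 0: fits
  row 1: fits
  row 2: fits
  row 3: fits
  row 4: fits
  row 5: fits
  row 6: fits
  row 7: blocked -> lock at row 6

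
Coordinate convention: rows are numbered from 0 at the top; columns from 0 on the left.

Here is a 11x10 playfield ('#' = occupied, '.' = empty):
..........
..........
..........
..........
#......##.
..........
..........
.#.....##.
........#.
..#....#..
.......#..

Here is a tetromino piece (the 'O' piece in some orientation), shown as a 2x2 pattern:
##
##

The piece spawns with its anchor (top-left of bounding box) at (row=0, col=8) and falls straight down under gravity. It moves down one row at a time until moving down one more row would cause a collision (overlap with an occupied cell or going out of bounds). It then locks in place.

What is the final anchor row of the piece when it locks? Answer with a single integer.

Spawn at (row=0, col=8). Try each row:
  row 0: fits
  row 1: fits
  row 2: fits
  row 3: blocked -> lock at row 2

Answer: 2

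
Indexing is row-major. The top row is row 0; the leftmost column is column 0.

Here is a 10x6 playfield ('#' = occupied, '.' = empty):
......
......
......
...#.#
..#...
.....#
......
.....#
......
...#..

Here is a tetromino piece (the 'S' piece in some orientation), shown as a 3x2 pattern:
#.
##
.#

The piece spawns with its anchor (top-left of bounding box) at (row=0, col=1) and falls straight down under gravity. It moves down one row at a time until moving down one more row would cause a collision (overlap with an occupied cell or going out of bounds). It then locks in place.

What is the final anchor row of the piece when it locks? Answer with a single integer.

Spawn at (row=0, col=1). Try each row:
  row 0: fits
  row 1: fits
  row 2: blocked -> lock at row 1

Answer: 1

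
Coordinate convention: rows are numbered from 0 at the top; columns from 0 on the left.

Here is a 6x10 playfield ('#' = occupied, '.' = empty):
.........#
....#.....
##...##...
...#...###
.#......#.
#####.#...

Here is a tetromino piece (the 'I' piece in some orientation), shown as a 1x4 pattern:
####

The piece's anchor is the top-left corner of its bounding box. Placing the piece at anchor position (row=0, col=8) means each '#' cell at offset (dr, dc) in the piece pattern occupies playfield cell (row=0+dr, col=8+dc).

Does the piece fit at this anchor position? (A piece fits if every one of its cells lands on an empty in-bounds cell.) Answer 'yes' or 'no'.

Answer: no

Derivation:
Check each piece cell at anchor (0, 8):
  offset (0,0) -> (0,8): empty -> OK
  offset (0,1) -> (0,9): occupied ('#') -> FAIL
  offset (0,2) -> (0,10): out of bounds -> FAIL
  offset (0,3) -> (0,11): out of bounds -> FAIL
All cells valid: no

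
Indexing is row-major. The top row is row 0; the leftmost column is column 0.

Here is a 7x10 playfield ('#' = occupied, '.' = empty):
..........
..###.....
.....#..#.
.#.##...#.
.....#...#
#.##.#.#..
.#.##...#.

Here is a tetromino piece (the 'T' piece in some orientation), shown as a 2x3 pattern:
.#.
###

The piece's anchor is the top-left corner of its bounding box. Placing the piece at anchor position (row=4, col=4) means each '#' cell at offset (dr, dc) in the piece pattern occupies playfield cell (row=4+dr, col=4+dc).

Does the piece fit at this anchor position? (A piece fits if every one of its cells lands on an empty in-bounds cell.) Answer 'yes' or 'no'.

Check each piece cell at anchor (4, 4):
  offset (0,1) -> (4,5): occupied ('#') -> FAIL
  offset (1,0) -> (5,4): empty -> OK
  offset (1,1) -> (5,5): occupied ('#') -> FAIL
  offset (1,2) -> (5,6): empty -> OK
All cells valid: no

Answer: no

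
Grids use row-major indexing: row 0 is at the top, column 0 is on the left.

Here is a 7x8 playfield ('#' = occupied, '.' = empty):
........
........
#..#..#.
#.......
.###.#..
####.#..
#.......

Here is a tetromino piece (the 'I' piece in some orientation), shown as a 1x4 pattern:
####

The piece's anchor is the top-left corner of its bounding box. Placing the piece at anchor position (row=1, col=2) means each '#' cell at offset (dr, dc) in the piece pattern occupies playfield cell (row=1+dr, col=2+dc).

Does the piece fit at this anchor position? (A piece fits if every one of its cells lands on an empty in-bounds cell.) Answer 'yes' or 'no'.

Answer: yes

Derivation:
Check each piece cell at anchor (1, 2):
  offset (0,0) -> (1,2): empty -> OK
  offset (0,1) -> (1,3): empty -> OK
  offset (0,2) -> (1,4): empty -> OK
  offset (0,3) -> (1,5): empty -> OK
All cells valid: yes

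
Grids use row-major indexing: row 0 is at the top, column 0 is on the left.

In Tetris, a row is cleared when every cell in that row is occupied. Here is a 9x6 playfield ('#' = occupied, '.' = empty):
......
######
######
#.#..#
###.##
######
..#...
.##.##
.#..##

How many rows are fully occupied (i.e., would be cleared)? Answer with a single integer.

Answer: 3

Derivation:
Check each row:
  row 0: 6 empty cells -> not full
  row 1: 0 empty cells -> FULL (clear)
  row 2: 0 empty cells -> FULL (clear)
  row 3: 3 empty cells -> not full
  row 4: 1 empty cell -> not full
  row 5: 0 empty cells -> FULL (clear)
  row 6: 5 empty cells -> not full
  row 7: 2 empty cells -> not full
  row 8: 3 empty cells -> not full
Total rows cleared: 3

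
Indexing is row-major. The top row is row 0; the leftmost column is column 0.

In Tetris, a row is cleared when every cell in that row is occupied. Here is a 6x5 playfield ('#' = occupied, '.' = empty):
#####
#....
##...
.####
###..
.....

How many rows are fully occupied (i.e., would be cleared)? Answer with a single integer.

Answer: 1

Derivation:
Check each row:
  row 0: 0 empty cells -> FULL (clear)
  row 1: 4 empty cells -> not full
  row 2: 3 empty cells -> not full
  row 3: 1 empty cell -> not full
  row 4: 2 empty cells -> not full
  row 5: 5 empty cells -> not full
Total rows cleared: 1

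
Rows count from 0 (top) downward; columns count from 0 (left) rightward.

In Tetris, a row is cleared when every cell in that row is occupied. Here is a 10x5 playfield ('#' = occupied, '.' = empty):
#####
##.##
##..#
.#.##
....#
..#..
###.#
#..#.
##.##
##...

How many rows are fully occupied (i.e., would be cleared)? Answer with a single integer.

Check each row:
  row 0: 0 empty cells -> FULL (clear)
  row 1: 1 empty cell -> not full
  row 2: 2 empty cells -> not full
  row 3: 2 empty cells -> not full
  row 4: 4 empty cells -> not full
  row 5: 4 empty cells -> not full
  row 6: 1 empty cell -> not full
  row 7: 3 empty cells -> not full
  row 8: 1 empty cell -> not full
  row 9: 3 empty cells -> not full
Total rows cleared: 1

Answer: 1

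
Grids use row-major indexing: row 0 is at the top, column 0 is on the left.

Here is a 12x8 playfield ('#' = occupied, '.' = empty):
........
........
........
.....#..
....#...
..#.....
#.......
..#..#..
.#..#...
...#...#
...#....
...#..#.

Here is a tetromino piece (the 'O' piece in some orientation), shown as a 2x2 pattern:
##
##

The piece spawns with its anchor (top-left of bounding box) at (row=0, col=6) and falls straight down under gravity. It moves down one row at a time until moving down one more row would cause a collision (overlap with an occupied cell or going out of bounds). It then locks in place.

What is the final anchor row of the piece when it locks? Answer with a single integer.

Spawn at (row=0, col=6). Try each row:
  row 0: fits
  row 1: fits
  row 2: fits
  row 3: fits
  row 4: fits
  row 5: fits
  row 6: fits
  row 7: fits
  row 8: blocked -> lock at row 7

Answer: 7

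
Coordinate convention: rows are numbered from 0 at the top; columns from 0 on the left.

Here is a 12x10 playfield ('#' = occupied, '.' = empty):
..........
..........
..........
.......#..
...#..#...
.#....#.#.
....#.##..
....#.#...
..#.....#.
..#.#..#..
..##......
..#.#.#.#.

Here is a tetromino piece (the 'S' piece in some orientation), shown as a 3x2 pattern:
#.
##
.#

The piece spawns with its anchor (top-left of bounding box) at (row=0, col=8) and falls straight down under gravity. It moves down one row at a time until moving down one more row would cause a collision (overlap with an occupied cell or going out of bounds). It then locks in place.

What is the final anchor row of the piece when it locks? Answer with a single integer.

Answer: 3

Derivation:
Spawn at (row=0, col=8). Try each row:
  row 0: fits
  row 1: fits
  row 2: fits
  row 3: fits
  row 4: blocked -> lock at row 3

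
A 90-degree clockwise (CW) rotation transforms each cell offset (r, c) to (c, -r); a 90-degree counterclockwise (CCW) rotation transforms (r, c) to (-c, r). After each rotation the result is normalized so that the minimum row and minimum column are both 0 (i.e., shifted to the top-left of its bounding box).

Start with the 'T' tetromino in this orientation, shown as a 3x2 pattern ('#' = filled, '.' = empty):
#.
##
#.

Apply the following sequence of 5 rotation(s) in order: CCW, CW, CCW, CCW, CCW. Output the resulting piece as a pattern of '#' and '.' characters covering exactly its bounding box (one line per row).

Answer: ###
.#.

Derivation:
Start:
#.
##
#.
After rotation 1 (CCW):
.#.
###
After rotation 2 (CW):
#.
##
#.
After rotation 3 (CCW):
.#.
###
After rotation 4 (CCW):
.#
##
.#
After rotation 5 (CCW):
###
.#.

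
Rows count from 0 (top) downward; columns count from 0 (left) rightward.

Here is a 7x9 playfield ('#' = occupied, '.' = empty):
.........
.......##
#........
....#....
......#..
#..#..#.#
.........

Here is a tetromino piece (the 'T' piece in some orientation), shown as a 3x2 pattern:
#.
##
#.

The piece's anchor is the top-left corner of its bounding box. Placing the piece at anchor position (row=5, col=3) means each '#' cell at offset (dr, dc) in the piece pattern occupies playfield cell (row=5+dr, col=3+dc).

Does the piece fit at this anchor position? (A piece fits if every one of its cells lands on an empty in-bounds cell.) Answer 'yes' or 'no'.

Check each piece cell at anchor (5, 3):
  offset (0,0) -> (5,3): occupied ('#') -> FAIL
  offset (1,0) -> (6,3): empty -> OK
  offset (1,1) -> (6,4): empty -> OK
  offset (2,0) -> (7,3): out of bounds -> FAIL
All cells valid: no

Answer: no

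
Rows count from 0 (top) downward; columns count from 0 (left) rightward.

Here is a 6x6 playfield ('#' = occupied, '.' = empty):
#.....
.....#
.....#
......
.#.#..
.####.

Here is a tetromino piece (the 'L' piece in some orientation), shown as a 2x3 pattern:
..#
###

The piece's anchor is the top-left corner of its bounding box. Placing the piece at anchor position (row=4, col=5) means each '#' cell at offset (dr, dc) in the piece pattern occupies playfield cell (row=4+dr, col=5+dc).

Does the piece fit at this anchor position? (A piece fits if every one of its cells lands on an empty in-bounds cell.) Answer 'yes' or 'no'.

Answer: no

Derivation:
Check each piece cell at anchor (4, 5):
  offset (0,2) -> (4,7): out of bounds -> FAIL
  offset (1,0) -> (5,5): empty -> OK
  offset (1,1) -> (5,6): out of bounds -> FAIL
  offset (1,2) -> (5,7): out of bounds -> FAIL
All cells valid: no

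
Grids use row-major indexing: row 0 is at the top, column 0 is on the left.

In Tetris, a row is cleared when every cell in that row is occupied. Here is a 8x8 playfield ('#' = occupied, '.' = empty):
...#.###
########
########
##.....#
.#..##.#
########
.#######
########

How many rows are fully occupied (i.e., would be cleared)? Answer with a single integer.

Check each row:
  row 0: 4 empty cells -> not full
  row 1: 0 empty cells -> FULL (clear)
  row 2: 0 empty cells -> FULL (clear)
  row 3: 5 empty cells -> not full
  row 4: 4 empty cells -> not full
  row 5: 0 empty cells -> FULL (clear)
  row 6: 1 empty cell -> not full
  row 7: 0 empty cells -> FULL (clear)
Total rows cleared: 4

Answer: 4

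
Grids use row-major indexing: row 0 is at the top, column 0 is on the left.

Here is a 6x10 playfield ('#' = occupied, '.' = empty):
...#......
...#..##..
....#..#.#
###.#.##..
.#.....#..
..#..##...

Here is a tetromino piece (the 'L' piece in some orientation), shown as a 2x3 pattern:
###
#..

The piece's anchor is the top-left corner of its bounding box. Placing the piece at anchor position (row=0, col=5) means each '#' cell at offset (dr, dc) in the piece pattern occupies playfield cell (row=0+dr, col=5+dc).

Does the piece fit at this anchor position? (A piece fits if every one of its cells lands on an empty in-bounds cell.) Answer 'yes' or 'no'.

Answer: yes

Derivation:
Check each piece cell at anchor (0, 5):
  offset (0,0) -> (0,5): empty -> OK
  offset (0,1) -> (0,6): empty -> OK
  offset (0,2) -> (0,7): empty -> OK
  offset (1,0) -> (1,5): empty -> OK
All cells valid: yes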